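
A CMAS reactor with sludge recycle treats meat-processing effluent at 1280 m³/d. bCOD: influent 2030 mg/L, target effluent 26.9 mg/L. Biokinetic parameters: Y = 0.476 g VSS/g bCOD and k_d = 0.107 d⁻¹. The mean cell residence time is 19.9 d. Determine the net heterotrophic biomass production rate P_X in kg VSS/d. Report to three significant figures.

The observed yield is Y_obs = Y/(1 + k_d·θ_c) = 0.476 / (1 + 0.107 × 19.9) = 0.476 / 3.129 = 0.1521 g VSS per g bCOD removed.
Mass of bCOD removed per day: Q(S₀ − S) = 1280 × 2003 g/m³ = 2564 kg/d.
Biomass produced: P_X = Y_obs·Q·ΔS = 0.1521 × 2564 ≈ 390.0 kg VSS/d.

P_X ≈ 390 kg VSS/d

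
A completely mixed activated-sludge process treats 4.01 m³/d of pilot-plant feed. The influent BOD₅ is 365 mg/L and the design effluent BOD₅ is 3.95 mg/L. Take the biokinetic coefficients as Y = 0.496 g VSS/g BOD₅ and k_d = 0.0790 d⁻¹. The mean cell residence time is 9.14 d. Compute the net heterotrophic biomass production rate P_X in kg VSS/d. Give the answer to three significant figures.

The observed yield is Y_obs = Y/(1 + k_d·θ_c) = 0.496 / (1 + 0.0790 × 9.14) = 0.496 / 1.722 = 0.2880 g VSS per g BOD₅ removed.
Q·(S₀ − S) = 4.01 × (365 − 3.95) × 10⁻³ = 1.448 kg/d removed.
So the net sludge growth is P_X = 0.2880 × 1.448 = 0.4170 kg VSS/d.

P_X ≈ 0.417 kg VSS/d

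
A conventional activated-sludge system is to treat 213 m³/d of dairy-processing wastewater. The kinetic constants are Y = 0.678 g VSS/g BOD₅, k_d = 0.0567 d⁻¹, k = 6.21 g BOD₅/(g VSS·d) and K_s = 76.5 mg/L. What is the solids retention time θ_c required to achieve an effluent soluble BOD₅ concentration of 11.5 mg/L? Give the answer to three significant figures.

At the target effluent, Y k S/(K_s+S) = 0.678×6.21×11.5/88.00 = 0.5502 d⁻¹.
1/θ_c = 0.5502 − 0.0567 = 0.4935 d⁻¹, so θ_c = 2.026 d.

θ_c ≈ 2.03 d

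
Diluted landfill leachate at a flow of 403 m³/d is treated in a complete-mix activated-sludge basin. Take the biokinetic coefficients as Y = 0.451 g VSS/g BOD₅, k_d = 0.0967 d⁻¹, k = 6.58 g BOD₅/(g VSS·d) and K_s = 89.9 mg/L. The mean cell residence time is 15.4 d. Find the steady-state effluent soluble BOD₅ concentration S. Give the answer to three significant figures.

S ≈ 5.18 mg/L

Effluent substrate depends only on kinetics and SRT: S = K_s(1 + k_d θ_c) / [θ_c(Yk − k_d) − 1] = 89.9 × (1 + 0.0967 × 15.4) / [15.4 × (0.451 × 6.58 − 0.0967) − 1] = 223.8 / 43.21 = 5.179 mg/L.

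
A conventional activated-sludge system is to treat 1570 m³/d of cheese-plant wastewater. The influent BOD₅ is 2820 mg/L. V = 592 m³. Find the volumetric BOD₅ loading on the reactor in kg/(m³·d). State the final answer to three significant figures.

L_v = Q S₀ / V = 1570 × 2820 × 10⁻³ / 592.0 = 7.479 kg/(m³·d).

L_v ≈ 7.48 kg BOD₅/(m³·d)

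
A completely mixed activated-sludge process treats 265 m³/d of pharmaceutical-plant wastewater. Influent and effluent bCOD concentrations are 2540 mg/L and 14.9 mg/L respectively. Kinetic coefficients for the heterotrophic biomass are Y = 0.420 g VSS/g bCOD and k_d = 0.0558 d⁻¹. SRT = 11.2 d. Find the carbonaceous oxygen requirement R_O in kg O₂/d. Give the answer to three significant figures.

The observed yield is Y_obs = Y/(1 + k_d·θ_c) = 0.420 / (1 + 0.0558 × 11.2) = 0.420 / 1.625 = 0.2585 g VSS per g bCOD removed.
Substrate removed = Q·(S₀ − S) = 265 m³/d × (2540 − 14.9) g/m³ = 6.69×10^5 g/d = 669.2 kg/d.
Net sludge production P_X = 0.2585 × 669.2 = 173.0 kg VSS/d.
R_O = Q·(S₀ − S) − 1.42·P_X = 669.2 − 1.42 × 173.0 = 423.6 kg O₂/d.

R_O ≈ 424 kg O₂/d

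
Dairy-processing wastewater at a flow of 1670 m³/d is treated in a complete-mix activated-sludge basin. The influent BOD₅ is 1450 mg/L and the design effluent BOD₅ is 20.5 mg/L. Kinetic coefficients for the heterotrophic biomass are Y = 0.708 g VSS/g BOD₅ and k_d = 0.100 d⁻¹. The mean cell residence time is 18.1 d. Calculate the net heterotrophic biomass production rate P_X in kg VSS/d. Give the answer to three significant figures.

P_X ≈ 601 kg VSS/d

Correct the yield for decay: Y_obs = Y/(1 + k_d θ_c) = 0.708 / (1 + 0.100 × 18.1) = 0.708 / 2.810 = 0.2520.
ΔS = 1450 − 20.5 = 1430 mg/L, so the substrate removal rate is 1670 × 1430/1000 = 2387 kg BOD₅/d.
P_X = Y_obs · Q(S₀ − S) = 0.2520 × 2387 = 601.5 kg VSS/d.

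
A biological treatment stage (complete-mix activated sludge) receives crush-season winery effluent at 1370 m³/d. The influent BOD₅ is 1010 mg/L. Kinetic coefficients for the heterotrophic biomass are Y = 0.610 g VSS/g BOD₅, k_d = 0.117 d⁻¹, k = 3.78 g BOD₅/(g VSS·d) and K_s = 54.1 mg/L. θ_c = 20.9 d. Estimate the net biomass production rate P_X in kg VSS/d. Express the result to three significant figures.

For a completely mixed reactor with recycle the Lawrence–McCarty relation gives S = K_s·(1 + k_d·θ_c) / [θ_c·(Y·k − k_d) − 1] = 54.1 × (1 + 0.117 × 20.9) / [20.9 × (0.610 × 3.78 − 0.117) − 1] = 186.4 / 44.75 = 4.166 mg/L.
Y_obs = Y / (1 + k_d θ_c) = 0.610 / (1 + 0.117 × 20.9) = 0.610 / 3.445 = 0.1771.
Mass of BOD₅ removed per day: Q(S₀ − S) = 1370 × 1006 g/m³ = 1378 kg/d.
Net biomass production P_X = Y_obs × Q·(S₀ − S) = 0.1771 × 1378 = 244.0 kg VSS/d.

P_X ≈ 244 kg VSS/d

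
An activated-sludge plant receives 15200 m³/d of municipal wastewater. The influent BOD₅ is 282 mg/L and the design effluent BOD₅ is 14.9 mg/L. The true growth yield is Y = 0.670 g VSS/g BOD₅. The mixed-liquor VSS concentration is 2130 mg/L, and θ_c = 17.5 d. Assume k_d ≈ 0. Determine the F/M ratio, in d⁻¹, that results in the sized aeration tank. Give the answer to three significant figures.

Biomass mass balance (decay neglected): V·X = Y·Q·(S₀ − S)·θ_c, so V = 0.670 × 15200 × (282 − 14.9) × 17.5 / 2130 = 22349 m³.
F/M = Q·S₀ / (V·X) = 15200 × 282 / (22349 × 2130) = 0.09005 g BOD₅·(g VSS·d)⁻¹.

F/M ≈ 0.0900 d⁻¹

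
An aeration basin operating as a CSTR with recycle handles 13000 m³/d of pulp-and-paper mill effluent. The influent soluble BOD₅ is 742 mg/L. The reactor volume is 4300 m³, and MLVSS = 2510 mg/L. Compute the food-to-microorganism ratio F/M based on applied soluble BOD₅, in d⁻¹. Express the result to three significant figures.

Food-to-microorganism ratio F/M = Q S₀ / (V X) = 13000 × 742 / (4300 × 2510) = 0.8937 d⁻¹.

F/M ≈ 0.894 d⁻¹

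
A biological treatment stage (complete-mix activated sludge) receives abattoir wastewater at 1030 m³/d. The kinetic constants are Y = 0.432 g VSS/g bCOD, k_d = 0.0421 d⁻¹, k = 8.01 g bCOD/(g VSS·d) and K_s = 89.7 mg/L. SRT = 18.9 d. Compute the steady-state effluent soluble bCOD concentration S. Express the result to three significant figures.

Effluent substrate depends only on kinetics and SRT: S = K_s(1 + k_d θ_c) / [θ_c(Yk − k_d) − 1] = 89.7 × (1 + 0.0421 × 18.9) / [18.9 × (0.432 × 8.01 − 0.0421) − 1] = 161.1 / 63.60 = 2.532 mg/L.

S ≈ 2.53 mg/L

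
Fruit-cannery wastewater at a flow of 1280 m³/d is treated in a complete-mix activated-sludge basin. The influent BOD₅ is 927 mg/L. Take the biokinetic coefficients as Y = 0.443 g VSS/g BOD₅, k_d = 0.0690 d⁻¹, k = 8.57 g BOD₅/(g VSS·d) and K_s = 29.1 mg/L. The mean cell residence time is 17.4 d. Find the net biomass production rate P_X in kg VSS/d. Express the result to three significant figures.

From the Monod/SRT balance for a CMAS, S = K_s·(1+k_d θ_c)/[θ_c·(Y k − k_d) − 1] = 29.1 × (1 + 0.0690 × 17.4) / [17.4 × (0.443 × 8.57 − 0.0690) − 1] = 64.04 / 63.86 = 1.003 mg/L.
Correct the yield for decay: Y_obs = Y/(1 + k_d θ_c) = 0.443 / (1 + 0.0690 × 17.4) = 0.443 / 2.201 = 0.2013.
Q·(S₀ − S) = 1280 × (927 − 1.00) × 10⁻³ = 1185 kg/d removed.
So the net sludge growth is P_X = 0.2013 × 1185 = 238.6 kg VSS/d.

P_X ≈ 239 kg VSS/d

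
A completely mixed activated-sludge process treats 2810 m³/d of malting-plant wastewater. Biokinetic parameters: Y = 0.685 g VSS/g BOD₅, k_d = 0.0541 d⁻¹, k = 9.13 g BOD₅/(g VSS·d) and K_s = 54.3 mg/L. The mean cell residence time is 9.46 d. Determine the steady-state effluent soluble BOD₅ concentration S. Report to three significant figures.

Effluent substrate depends only on kinetics and SRT: S = K_s(1 + k_d θ_c) / [θ_c(Yk − k_d) − 1] = 54.3 × (1 + 0.0541 × 9.46) / [9.46 × (0.685 × 9.13 − 0.0541) − 1] = 82.09 / 57.65 = 1.424 mg/L.

S ≈ 1.42 mg/L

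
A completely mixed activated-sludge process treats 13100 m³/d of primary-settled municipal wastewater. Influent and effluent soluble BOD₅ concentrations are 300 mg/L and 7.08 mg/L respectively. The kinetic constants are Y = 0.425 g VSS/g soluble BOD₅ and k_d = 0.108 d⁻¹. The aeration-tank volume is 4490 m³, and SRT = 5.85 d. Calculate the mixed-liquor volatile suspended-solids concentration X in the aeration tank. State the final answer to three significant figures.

Solving the biomass balance for X: X = Y Q (S₀−S) θ_c / [V (1+k_d θ_c)] = 0.425 × 13100 × (300 − 7.08) × 5.85 / [4490 × (1 + 0.108 × 5.85)] = 1302 mg/L.

X ≈ 1300 mg/L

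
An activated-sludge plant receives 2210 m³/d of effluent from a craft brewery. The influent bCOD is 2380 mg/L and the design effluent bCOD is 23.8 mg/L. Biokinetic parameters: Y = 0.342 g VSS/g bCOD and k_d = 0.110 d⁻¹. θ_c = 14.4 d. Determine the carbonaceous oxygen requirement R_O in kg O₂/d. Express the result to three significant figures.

Observed yield with endogenous decay: Y_obs = Y / (1 + k_d·θ_c) = 0.342 / (1 + 0.110 × 14.4) = 0.342 / 2.584 = 0.1324 g VSS/g bCOD.
Substrate removed = Q·(S₀ − S) = 2210 m³/d × (2380 − 23.8) g/m³ = 5.21×10^6 g/d = 5207 kg/d.
Net sludge production P_X = 0.1324 × 5207 = 689.2 kg VSS/d.
R_O = Q·(S₀ − S) − 1.42·P_X = 5207 − 1.42 × 689.2 = 4229 kg O₂/d.

R_O ≈ 4230 kg O₂/d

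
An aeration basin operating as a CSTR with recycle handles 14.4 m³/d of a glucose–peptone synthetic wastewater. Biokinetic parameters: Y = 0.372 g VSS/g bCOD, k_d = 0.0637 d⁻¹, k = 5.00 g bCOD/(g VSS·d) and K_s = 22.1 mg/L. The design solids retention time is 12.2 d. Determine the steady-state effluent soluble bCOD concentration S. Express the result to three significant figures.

S ≈ 1.88 mg/L

From the Monod/SRT balance for a CMAS, S = K_s·(1+k_d θ_c)/[θ_c·(Y k − k_d) − 1] = 22.1 × (1 + 0.0637 × 12.2) / [12.2 × (0.372 × 5.00 − 0.0637) − 1] = 39.27 / 20.91 = 1.878 mg/L.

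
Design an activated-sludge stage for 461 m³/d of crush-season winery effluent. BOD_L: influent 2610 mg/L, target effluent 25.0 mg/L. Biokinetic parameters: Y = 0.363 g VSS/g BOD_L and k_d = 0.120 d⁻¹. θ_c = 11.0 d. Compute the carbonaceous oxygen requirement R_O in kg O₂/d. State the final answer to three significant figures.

R_O ≈ 927 kg O₂/d

The observed yield is Y_obs = Y/(1 + k_d·θ_c) = 0.363 / (1 + 0.120 × 11.0) = 0.363 / 2.320 = 0.1565 g VSS per g BOD_L removed.
Substrate removed = Q·(S₀ − S) = 461 m³/d × (2610 − 25.0) g/m³ = 1.19×10^6 g/d = 1192 kg/d.
P_X = Y_obs·Q·(S₀ − S) = 0.1565 × 1192 = 186.5 kg VSS/d.
R_O = Q·(S₀ − S) − 1.42·P_X = 1192 − 1.42 × 186.5 = 926.9 kg O₂/d.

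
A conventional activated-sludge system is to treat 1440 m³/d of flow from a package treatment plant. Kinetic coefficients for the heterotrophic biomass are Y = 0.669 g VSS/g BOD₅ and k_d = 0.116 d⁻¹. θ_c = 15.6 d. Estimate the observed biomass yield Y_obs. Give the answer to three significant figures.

Observed yield with endogenous decay: Y_obs = Y / (1 + k_d·θ_c) = 0.669 / (1 + 0.116 × 15.6) = 0.669 / 2.810 = 0.2381 g VSS/g BOD₅.

Y_obs ≈ 0.238 g VSS/g BOD₅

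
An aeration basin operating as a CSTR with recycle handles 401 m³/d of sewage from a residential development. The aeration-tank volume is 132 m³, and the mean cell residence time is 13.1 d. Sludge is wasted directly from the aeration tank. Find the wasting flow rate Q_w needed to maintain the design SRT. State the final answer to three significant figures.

Q_w ≈ 10.1 m³/d

With mixed-liquor wasting, θ_c = V/Q_w, so Q_w = V/θ_c = 132.0/13.1 = 10.08 m³/d.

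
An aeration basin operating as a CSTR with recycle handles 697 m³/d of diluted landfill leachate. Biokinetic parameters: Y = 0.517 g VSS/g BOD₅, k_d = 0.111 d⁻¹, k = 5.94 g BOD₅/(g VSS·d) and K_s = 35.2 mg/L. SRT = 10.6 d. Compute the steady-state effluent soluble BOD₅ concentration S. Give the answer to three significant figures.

S ≈ 2.52 mg/L

For a completely mixed reactor with recycle the Lawrence–McCarty relation gives S = K_s·(1 + k_d·θ_c) / [θ_c·(Y·k − k_d) − 1] = 35.2 × (1 + 0.111 × 10.6) / [10.6 × (0.517 × 5.94 − 0.111) − 1] = 76.62 / 30.38 = 2.522 mg/L.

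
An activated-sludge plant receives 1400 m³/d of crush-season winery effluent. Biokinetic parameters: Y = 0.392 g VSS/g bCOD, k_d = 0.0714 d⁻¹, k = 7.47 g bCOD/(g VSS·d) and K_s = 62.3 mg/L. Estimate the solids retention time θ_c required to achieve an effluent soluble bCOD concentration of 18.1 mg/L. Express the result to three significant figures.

θ_c ≈ 1.70 d

Specific growth rate at S = 18.1 mg/L: μ = YkS/(K_s+S) = 0.392·7.47·18.1/(62.3+18.1) = 0.6592 d⁻¹.
1/θ_c = 0.6592 − 0.0714 = 0.5878 d⁻¹, so θ_c = 1.701 d.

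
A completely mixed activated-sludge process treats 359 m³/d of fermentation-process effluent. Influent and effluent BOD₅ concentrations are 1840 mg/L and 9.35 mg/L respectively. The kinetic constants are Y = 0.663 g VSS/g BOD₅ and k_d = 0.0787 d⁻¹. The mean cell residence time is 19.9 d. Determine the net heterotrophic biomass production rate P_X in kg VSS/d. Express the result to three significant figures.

P_X ≈ 170 kg VSS/d

Y_obs = Y / (1 + k_d θ_c) = 0.663 / (1 + 0.0787 × 19.9) = 0.663 / 2.566 = 0.2584.
Q·(S₀ − S) = 359 × (1840 − 9.35) × 10⁻³ = 657.2 kg/d removed.
P_X = Y_obs · Q(S₀ − S) = 0.2584 × 657.2 = 169.8 kg VSS/d.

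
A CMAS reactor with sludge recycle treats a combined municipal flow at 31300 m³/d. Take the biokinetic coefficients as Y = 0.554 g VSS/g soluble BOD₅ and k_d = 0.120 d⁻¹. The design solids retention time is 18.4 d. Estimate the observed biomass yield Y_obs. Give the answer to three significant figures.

The observed yield is Y_obs = Y/(1 + k_d·θ_c) = 0.554 / (1 + 0.120 × 18.4) = 0.554 / 3.208 = 0.1727 g VSS per g soluble BOD₅ removed.

Y_obs ≈ 0.173 g VSS/g soluble BOD₅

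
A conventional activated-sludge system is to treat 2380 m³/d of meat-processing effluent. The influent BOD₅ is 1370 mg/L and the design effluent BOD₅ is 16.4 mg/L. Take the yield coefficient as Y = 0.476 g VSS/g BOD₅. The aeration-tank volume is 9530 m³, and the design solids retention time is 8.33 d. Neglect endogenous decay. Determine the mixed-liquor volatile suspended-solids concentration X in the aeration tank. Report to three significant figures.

X ≈ 1340 mg/L

Without decay, X = Y Q (S₀−S) θ_c / V = 0.476 × 2380 × (1370 − 16.4) × 8.33 / 9530 = 1340 mg/L.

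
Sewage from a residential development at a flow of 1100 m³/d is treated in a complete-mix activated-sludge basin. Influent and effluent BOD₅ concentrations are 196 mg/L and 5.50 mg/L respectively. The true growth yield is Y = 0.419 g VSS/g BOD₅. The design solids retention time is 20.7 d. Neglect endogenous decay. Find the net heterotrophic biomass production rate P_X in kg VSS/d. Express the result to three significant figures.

P_X ≈ 87.8 kg VSS/d

No decay correction is needed, so Y_obs = Y = 0.419.
Substrate removed = Q·(S₀ − S) = 1100 m³/d × (196 − 5.50) g/m³ = 2.1×10^5 g/d = 209.6 kg/d.
So the net sludge growth is P_X = 0.4190 × 209.6 = 87.80 kg VSS/d.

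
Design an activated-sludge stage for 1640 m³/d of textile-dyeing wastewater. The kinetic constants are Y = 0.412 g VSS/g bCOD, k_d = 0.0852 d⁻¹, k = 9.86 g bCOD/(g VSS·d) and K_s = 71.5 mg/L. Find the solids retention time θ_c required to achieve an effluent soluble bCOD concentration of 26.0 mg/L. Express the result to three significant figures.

θ_c ≈ 1.00 d

At the target effluent, Y k S/(K_s+S) = 0.412×9.86×26.0/97.50 = 1.083 d⁻¹.
Then 1/θ_c = μ − k_d = 1.083 − 0.0852 = 0.9981 d⁻¹, giving θ_c = 1.002 d.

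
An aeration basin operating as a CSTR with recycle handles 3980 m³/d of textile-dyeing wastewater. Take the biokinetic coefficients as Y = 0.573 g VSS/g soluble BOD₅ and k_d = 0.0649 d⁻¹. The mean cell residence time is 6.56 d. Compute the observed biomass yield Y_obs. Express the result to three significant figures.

Y_obs ≈ 0.402 g VSS/g soluble BOD₅

The observed yield is Y_obs = Y/(1 + k_d·θ_c) = 0.573 / (1 + 0.0649 × 6.56) = 0.573 / 1.426 = 0.4019 g VSS per g soluble BOD₅ removed.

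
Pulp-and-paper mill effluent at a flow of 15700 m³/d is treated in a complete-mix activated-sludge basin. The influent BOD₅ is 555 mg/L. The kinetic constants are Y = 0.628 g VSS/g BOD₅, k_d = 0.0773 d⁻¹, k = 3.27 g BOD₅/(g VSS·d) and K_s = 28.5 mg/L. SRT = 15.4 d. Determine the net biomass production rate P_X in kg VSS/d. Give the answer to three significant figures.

P_X ≈ 2490 kg VSS/d

For a completely mixed reactor with recycle the Lawrence–McCarty relation gives S = K_s·(1 + k_d·θ_c) / [θ_c·(Y·k − k_d) − 1] = 28.5 × (1 + 0.0773 × 15.4) / [15.4 × (0.628 × 3.27 − 0.0773) − 1] = 62.43 / 29.43 = 2.121 mg/L.
Observed yield with endogenous decay: Y_obs = Y / (1 + k_d·θ_c) = 0.628 / (1 + 0.0773 × 15.4) = 0.628 / 2.190 = 0.2867 g VSS/g BOD₅.
ΔS = 555 − 2.12 = 552.9 mg/L, so the substrate removal rate is 15700 × 552.9/1000 = 8680 kg BOD₅/d.
Biomass produced: P_X = Y_obs·Q·ΔS = 0.2867 × 8680 ≈ 2489 kg VSS/d.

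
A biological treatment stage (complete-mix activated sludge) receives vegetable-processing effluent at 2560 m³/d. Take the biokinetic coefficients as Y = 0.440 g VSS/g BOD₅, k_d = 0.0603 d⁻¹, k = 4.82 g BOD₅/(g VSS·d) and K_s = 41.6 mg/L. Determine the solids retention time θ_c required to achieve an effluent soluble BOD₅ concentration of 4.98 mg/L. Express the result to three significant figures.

Specific growth rate at S = 4.98 mg/L: μ = YkS/(K_s+S) = 0.440·4.82·4.98/(41.6+4.98) = 0.2267 d⁻¹.
θ_c = 1/(μ − k_d) = 1/(0.2267 − 0.0603) = 1/0.1664 = 6.008 d.

θ_c ≈ 6.01 d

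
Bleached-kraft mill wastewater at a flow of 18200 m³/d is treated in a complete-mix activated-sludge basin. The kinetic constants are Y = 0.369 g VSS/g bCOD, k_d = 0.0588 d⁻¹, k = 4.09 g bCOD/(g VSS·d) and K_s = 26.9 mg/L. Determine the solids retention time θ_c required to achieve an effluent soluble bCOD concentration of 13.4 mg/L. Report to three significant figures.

θ_c ≈ 2.26 d

At the target effluent, Y k S/(K_s+S) = 0.369×4.09×13.4/40.30 = 0.5018 d⁻¹.
θ_c = 1/(μ − k_d) = 1/(0.5018 − 0.0588) = 1/0.4430 = 2.257 d.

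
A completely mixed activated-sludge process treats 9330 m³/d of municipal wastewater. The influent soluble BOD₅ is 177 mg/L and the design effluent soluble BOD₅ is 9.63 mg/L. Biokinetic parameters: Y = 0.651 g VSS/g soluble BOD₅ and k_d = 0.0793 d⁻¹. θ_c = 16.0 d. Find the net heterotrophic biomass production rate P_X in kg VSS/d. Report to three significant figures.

The observed yield is Y_obs = Y/(1 + k_d·θ_c) = 0.651 / (1 + 0.0793 × 16.0) = 0.651 / 2.269 = 0.2869 g VSS per g soluble BOD₅ removed.
ΔS = 177 − 9.63 = 167.4 mg/L, so the substrate removal rate is 9330 × 167.4/1000 = 1562 kg soluble BOD₅/d.
So the net sludge growth is P_X = 0.2869 × 1562 = 448.1 kg VSS/d.

P_X ≈ 448 kg VSS/d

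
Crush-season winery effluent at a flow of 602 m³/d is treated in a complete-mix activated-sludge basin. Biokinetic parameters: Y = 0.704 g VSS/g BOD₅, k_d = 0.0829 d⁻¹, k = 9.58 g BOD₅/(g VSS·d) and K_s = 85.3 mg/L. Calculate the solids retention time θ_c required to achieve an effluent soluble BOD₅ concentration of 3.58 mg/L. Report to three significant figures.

θ_c ≈ 5.30 d

From 1/θ_c = Y·k·S/(K_s + S) − k_d: Y·k·S/(K_s+S) = 0.704 × 9.58 × 3.58 / (85.3 + 3.58) = 0.2717 d⁻¹.
θ_c = 1/(μ − k_d) = 1/(0.2717 − 0.0829) = 1/0.1888 = 5.298 d.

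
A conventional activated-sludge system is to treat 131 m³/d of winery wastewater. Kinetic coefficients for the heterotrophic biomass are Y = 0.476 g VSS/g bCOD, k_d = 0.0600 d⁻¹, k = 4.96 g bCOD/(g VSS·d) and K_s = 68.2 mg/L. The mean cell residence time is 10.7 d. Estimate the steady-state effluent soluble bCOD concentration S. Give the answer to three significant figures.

S ≈ 4.74 mg/L

Effluent substrate depends only on kinetics and SRT: S = K_s(1 + k_d θ_c) / [θ_c(Yk − k_d) − 1] = 68.2 × (1 + 0.0600 × 10.7) / [10.7 × (0.476 × 4.96 − 0.0600) − 1] = 112.0 / 23.62 = 4.741 mg/L.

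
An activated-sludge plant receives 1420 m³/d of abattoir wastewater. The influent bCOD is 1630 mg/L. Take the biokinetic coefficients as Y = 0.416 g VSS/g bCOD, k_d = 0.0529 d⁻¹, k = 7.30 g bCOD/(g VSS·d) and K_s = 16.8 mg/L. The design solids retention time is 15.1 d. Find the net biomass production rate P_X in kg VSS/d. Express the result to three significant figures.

P_X ≈ 535 kg VSS/d

Effluent substrate depends only on kinetics and SRT: S = K_s(1 + k_d θ_c) / [θ_c(Yk − k_d) − 1] = 16.8 × (1 + 0.0529 × 15.1) / [15.1 × (0.416 × 7.30 − 0.0529) − 1] = 30.22 / 44.06 = 0.6859 mg/L.
Correct the yield for decay: Y_obs = Y/(1 + k_d θ_c) = 0.416 / (1 + 0.0529 × 15.1) = 0.416 / 1.799 = 0.2313.
Q·(S₀ − S) = 1420 × (1630 − 0.686) × 10⁻³ = 2314 kg/d removed.
So the net sludge growth is P_X = 0.2313 × 2314 = 535.1 kg VSS/d.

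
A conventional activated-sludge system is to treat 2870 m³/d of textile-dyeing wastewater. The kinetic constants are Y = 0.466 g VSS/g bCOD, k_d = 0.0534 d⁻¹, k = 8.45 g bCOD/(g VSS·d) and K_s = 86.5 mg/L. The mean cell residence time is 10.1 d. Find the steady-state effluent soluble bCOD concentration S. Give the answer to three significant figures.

For a completely mixed reactor with recycle the Lawrence–McCarty relation gives S = K_s·(1 + k_d·θ_c) / [θ_c·(Y·k − k_d) − 1] = 86.5 × (1 + 0.0534 × 10.1) / [10.1 × (0.466 × 8.45 − 0.0534) − 1] = 133.2 / 38.23 = 3.483 mg/L.

S ≈ 3.48 mg/L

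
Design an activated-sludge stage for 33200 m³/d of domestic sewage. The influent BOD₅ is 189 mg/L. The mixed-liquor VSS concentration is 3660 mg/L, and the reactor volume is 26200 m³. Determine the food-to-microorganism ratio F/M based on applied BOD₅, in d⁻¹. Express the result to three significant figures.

F/M ≈ 0.0654 d⁻¹

F/M = Q·S₀ / (V·X) = 33200 × 189 / (26200 × 3660) = 0.06544 g BOD₅·(g VSS·d)⁻¹.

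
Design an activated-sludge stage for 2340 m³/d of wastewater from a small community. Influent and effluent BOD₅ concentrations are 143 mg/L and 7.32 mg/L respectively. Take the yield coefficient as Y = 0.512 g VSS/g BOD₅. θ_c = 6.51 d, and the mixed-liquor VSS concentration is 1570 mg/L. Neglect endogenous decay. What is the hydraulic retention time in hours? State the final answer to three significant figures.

τ ≈ 6.91 h

Biomass mass balance (decay neglected): V·X = Y·Q·(S₀ − S)·θ_c, so V = 0.512 × 2340 × (143 − 7.32) × 6.51 / 1570 = 674.0 m³.
Hydraulic retention time τ = V/Q = 674.0 / 2340 = 0.2880 d = 6.913 h.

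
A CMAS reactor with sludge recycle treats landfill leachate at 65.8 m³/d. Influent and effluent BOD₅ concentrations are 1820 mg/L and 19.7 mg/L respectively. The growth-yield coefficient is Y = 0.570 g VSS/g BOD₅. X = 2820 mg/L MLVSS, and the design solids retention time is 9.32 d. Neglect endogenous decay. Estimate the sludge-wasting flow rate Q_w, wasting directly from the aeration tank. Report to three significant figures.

Q_w ≈ 23.9 m³/d

V·X = Y·Q·ΔS·θ_c gives V = 0.570 × 65.8 × (1820 − 19.7) × 9.32 / 2820 = 223.2 m³.
With mixed-liquor wasting, θ_c = V/Q_w, so Q_w = V/θ_c = 223.2/9.32 = 23.94 m³/d.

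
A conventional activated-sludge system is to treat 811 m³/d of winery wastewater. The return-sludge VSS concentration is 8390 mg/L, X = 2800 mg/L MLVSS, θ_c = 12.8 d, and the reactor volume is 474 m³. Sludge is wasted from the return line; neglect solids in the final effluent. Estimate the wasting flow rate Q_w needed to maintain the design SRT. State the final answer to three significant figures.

Q_w ≈ 12.4 m³/d

Q_w = (V·X)/(θ_c X_r) = 474.0 × 2800 / (12.8 × 8390) = 12.36 m³/d.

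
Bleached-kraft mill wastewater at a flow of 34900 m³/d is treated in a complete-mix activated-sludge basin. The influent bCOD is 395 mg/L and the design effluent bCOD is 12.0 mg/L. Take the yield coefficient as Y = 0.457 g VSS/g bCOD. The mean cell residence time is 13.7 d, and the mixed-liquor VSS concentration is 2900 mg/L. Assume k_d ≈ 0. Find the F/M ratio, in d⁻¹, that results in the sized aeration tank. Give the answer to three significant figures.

Biomass mass balance (decay neglected): V·X = Y·Q·(S₀ − S)·θ_c, so V = 0.457 × 34900 × (395 − 12.0) × 13.7 / 2900 = 28858 m³.
F/M = Q·S₀ / (V·X) = 34900 × 395 / (28858 × 2900) = 0.1647 g bCOD·(g VSS·d)⁻¹.

F/M ≈ 0.165 d⁻¹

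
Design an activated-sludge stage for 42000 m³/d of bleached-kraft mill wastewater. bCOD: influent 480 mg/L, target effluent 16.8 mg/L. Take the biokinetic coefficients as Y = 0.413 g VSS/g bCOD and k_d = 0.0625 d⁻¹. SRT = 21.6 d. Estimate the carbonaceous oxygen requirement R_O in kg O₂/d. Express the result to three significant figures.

R_O ≈ 14600 kg O₂/d

Y_obs = Y / (1 + k_d θ_c) = 0.413 / (1 + 0.0625 × 21.6) = 0.413 / 2.350 = 0.1757.
ΔS = 480 − 16.8 = 463.2 mg/L, so the substrate removal rate is 42000 × 463.2/1000 = 19454 kg bCOD/d.
P_X = Y_obs·Q·(S₀ − S) = 0.1757 × 19454 = 3419 kg VSS/d.
R_O = Q·(S₀ − S) − 1.42·P_X = 19454 − 1.42 × 3419 = 14599 kg O₂/d.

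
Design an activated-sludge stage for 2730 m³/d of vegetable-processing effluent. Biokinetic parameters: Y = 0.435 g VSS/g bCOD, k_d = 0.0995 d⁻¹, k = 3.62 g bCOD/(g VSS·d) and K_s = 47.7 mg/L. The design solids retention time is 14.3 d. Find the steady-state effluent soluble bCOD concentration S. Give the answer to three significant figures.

For a completely mixed reactor with recycle the Lawrence–McCarty relation gives S = K_s·(1 + k_d·θ_c) / [θ_c·(Y·k − k_d) − 1] = 47.7 × (1 + 0.0995 × 14.3) / [14.3 × (0.435 × 3.62 − 0.0995) − 1] = 115.6 / 20.10 = 5.751 mg/L.

S ≈ 5.75 mg/L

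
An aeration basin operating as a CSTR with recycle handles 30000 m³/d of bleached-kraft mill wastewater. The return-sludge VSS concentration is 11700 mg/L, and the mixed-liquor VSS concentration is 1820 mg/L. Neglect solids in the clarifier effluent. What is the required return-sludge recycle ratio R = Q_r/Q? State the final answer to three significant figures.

R = Q_r/Q = X/(X_r − X) = 1820 / (11700 − 1820) = 0.1842.

R ≈ 0.184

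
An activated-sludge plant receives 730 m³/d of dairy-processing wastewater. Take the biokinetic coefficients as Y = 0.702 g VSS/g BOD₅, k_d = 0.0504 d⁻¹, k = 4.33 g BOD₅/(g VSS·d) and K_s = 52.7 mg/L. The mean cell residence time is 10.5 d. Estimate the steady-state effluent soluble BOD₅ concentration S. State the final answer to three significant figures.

For a completely mixed reactor with recycle the Lawrence–McCarty relation gives S = K_s·(1 + k_d·θ_c) / [θ_c·(Y·k − k_d) − 1] = 52.7 × (1 + 0.0504 × 10.5) / [10.5 × (0.702 × 4.33 − 0.0504) − 1] = 80.59 / 30.39 = 2.652 mg/L.

S ≈ 2.65 mg/L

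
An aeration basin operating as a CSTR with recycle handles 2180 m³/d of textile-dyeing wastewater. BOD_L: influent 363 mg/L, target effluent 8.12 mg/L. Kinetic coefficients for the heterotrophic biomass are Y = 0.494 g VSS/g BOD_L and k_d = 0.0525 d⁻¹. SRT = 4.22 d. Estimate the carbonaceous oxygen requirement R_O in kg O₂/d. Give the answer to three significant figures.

Correct the yield for decay: Y_obs = Y/(1 + k_d θ_c) = 0.494 / (1 + 0.0525 × 4.22) = 0.494 / 1.222 = 0.4044.
Substrate removed = Q·(S₀ − S) = 2180 m³/d × (363 − 8.12) g/m³ = 7.74×10^5 g/d = 773.6 kg/d.
Biomass synthesised: P_X = Y_obs × 773.6 = 312.9 kg VSS/d.
R_O = Q·ΔS − 1.42 P_X = 773.6 − 444.3 = 329.4 kg O₂/d.

R_O ≈ 329 kg O₂/d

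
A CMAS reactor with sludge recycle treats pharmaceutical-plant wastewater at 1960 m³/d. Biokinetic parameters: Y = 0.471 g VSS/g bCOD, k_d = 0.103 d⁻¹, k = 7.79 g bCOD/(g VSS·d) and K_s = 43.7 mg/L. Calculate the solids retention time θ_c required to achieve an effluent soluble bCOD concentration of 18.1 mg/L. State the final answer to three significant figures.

θ_c ≈ 1.03 d

Specific growth rate at S = 18.1 mg/L: μ = YkS/(K_s+S) = 0.471·7.79·18.1/(43.7+18.1) = 1.075 d⁻¹.
Then 1/θ_c = μ − k_d = 1.075 − 0.103 = 0.9716 d⁻¹, giving θ_c = 1.029 d.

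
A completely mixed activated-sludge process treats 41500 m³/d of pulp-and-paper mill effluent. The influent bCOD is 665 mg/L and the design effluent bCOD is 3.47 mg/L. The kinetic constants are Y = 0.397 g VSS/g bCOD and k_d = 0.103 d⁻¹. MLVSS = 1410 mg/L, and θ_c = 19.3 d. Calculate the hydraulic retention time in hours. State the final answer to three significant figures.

τ ≈ 28.9 h

From the SRT design equation V = Y Q (S₀−S) θ_c / [X (1 + k_d θ_c)] = 0.397 × 41500 × (665 − 3.47) × 19.3 / [1410 × (1 + 0.103 × 19.3)] = 2.1×10^8 / 4213 = 49930 m³.
Hydraulic retention time τ = V/Q = 49930 / 41500 = 1.203 d = 28.88 h.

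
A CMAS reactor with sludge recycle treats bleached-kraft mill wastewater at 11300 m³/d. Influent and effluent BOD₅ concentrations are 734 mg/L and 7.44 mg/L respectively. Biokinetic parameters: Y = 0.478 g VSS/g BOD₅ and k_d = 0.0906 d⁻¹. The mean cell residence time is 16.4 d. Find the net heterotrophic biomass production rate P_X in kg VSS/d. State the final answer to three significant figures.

Correct the yield for decay: Y_obs = Y/(1 + k_d θ_c) = 0.478 / (1 + 0.0906 × 16.4) = 0.478 / 2.486 = 0.1923.
Q·(S₀ − S) = 11300 × (734 − 7.44) × 10⁻³ = 8210 kg/d removed.
P_X = Y_obs · Q(S₀ − S) = 0.1923 × 8210 = 1579 kg VSS/d.

P_X ≈ 1580 kg VSS/d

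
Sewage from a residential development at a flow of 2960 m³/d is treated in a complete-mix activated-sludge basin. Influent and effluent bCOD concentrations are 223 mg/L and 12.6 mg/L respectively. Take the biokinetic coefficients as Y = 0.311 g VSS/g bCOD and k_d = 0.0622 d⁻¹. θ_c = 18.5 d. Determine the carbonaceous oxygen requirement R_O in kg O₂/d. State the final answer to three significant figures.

R_O ≈ 495 kg O₂/d

Y_obs = Y / (1 + k_d θ_c) = 0.311 / (1 + 0.0622 × 18.5) = 0.311 / 2.151 = 0.1446.
ΔS = 223 − 12.6 = 210.4 mg/L, so the substrate removal rate is 2960 × 210.4/1000 = 622.8 kg bCOD/d.
Net sludge production P_X = 0.1446 × 622.8 = 90.06 kg VSS/d.
R_O = Q·(S₀ − S) − 1.42·P_X = 622.8 − 1.42 × 90.06 = 494.9 kg O₂/d.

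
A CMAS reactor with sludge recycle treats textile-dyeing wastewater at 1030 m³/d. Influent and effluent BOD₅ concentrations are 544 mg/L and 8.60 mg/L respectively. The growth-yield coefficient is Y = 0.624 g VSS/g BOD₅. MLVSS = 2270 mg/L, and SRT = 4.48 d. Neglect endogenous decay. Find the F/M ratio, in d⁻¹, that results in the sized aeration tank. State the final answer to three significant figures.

F/M ≈ 0.363 d⁻¹

Biomass mass balance (decay neglected): V·X = Y·Q·(S₀ − S)·θ_c, so V = 0.624 × 1030 × (544 − 8.60) × 4.48 / 2270 = 679.1 m³.
F/M = Q·S₀ / (V·X) = 1030 × 544 / (679.1 × 2270) = 0.3635 g BOD₅·(g VSS·d)⁻¹.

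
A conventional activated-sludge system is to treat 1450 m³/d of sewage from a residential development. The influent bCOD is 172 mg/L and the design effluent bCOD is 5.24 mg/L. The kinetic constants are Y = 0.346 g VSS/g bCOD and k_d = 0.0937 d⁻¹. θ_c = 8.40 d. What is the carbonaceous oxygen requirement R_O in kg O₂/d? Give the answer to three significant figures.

R_O ≈ 175 kg O₂/d

Y_obs = Y / (1 + k_d θ_c) = 0.346 / (1 + 0.0937 × 8.40) = 0.346 / 1.787 = 0.1936.
Substrate removed = Q·(S₀ − S) = 1450 m³/d × (172 − 5.24) g/m³ = 2.42×10^5 g/d = 241.8 kg/d.
Biomass synthesised: P_X = Y_obs × 241.8 = 46.82 kg VSS/d.
Carbonaceous O₂ demand = substrate oxidised − cell-mass equivalent = 241.8 − 1.42 × 46.82 = 175.3 kg O₂/d.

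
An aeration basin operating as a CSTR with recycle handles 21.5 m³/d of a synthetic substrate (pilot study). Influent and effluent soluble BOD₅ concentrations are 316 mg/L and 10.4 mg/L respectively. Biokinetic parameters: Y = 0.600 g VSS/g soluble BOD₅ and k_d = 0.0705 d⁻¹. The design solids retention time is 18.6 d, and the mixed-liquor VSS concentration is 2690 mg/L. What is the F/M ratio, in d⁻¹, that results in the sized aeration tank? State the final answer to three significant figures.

Steady-state biomass mass balance: V·X·(1 + k_d·θ_c) = Y·Q·(S₀ − S)·θ_c, so V = 0.600 × 21.5 × (316 − 10.4) × 18.6 / [2690 × (1 + 0.0705 × 18.6)] = 7.33×10^4 / 6217 = 11.79 m³.
F/M = applied load / biomass = Q·S₀/(V·X) = 21.5 × 316 / (11.79 × 2690) = 0.2142 d⁻¹.

F/M ≈ 0.214 d⁻¹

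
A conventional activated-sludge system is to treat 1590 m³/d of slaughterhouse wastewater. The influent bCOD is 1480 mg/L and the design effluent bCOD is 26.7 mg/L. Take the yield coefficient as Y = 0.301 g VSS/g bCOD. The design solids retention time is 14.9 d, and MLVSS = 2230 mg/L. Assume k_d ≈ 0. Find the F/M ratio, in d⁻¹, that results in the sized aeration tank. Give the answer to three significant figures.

F/M ≈ 0.227 d⁻¹

With k_d = 0 the design equation reduces to V = Y Q (S₀−S) θ_c / X = 0.301 × 1590 × (1480 − 26.7) × 14.9 / 2230 = 4647 m³.
Food-to-microorganism ratio F/M = Q S₀ / (V X) = 1590 × 1480 / (4647 × 2230) = 0.2271 d⁻¹.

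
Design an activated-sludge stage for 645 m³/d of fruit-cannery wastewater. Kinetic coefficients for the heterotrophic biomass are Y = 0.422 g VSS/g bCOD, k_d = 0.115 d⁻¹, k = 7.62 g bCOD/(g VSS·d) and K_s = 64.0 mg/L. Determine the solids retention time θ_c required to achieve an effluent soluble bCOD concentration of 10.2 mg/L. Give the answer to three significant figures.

From 1/θ_c = Y·k·S/(K_s + S) − k_d: Y·k·S/(K_s+S) = 0.422 × 7.62 × 10.2 / (64.0 + 10.2) = 0.4420 d⁻¹.
Then 1/θ_c = μ − k_d = 0.4420 − 0.115 = 0.3270 d⁻¹, giving θ_c = 3.058 d.

θ_c ≈ 3.06 d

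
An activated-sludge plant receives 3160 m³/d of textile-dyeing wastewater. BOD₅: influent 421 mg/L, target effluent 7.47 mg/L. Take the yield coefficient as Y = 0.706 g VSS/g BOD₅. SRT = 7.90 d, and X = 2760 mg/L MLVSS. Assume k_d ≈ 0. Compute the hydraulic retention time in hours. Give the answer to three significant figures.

V·X = Y·Q·ΔS·θ_c gives V = 0.706 × 3160 × (421 − 7.47) × 7.90 / 2760 = 2641 m³.
τ = V/Q = 2641/3160 = 0.8357 d, or 20.06 h.

τ ≈ 20.1 h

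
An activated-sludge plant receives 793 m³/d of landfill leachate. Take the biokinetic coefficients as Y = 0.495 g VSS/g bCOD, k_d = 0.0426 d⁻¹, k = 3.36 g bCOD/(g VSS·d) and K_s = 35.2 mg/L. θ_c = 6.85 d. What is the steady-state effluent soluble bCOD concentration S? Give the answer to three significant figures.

From the Monod/SRT balance for a CMAS, S = K_s·(1+k_d θ_c)/[θ_c·(Y k − k_d) − 1] = 35.2 × (1 + 0.0426 × 6.85) / [6.85 × (0.495 × 3.36 − 0.0426) − 1] = 45.47 / 10.10 = 4.502 mg/L.

S ≈ 4.50 mg/L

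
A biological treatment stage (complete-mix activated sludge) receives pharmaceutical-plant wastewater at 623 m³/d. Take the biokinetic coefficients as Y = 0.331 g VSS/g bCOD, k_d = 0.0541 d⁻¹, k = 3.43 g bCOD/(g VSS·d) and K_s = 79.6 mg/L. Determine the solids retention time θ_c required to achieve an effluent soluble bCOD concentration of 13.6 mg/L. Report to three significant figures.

At the target effluent, Y k S/(K_s+S) = 0.331×3.43×13.6/93.20 = 0.1657 d⁻¹.
Then 1/θ_c = μ − k_d = 0.1657 − 0.0541 = 0.1116 d⁻¹, giving θ_c = 8.963 d.

θ_c ≈ 8.96 d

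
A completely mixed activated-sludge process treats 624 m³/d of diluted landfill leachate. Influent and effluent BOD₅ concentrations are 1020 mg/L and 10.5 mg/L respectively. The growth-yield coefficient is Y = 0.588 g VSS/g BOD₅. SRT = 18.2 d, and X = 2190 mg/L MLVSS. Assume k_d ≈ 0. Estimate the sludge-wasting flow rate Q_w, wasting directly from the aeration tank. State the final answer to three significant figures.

Q_w ≈ 169 m³/d

With k_d = 0 the design equation reduces to V = Y Q (S₀−S) θ_c / X = 0.588 × 624 × (1020 − 10.5) × 18.2 / 2190 = 3078 m³.
For wasting at MLVSS concentration, Q_w = V/θ_c = 3078/18.2 = 169.1 m³/d.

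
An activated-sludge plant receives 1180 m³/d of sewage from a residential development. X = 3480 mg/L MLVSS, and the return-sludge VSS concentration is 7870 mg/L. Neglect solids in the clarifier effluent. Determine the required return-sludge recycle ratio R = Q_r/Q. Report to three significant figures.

Solids balance on the clarifier gives (1+R)X = R·X_r, so R = X/(X_r − X) = 3480 / (7870 − 3480) = 0.7927.

R ≈ 0.793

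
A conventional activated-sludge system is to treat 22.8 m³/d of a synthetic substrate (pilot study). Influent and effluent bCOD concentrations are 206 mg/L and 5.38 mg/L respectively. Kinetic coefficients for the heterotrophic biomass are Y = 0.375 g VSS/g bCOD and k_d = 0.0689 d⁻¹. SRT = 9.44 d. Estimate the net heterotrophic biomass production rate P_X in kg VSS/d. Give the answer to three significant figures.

The observed yield is Y_obs = Y/(1 + k_d·θ_c) = 0.375 / (1 + 0.0689 × 9.44) = 0.375 / 1.650 = 0.2272 g VSS per g bCOD removed.
Substrate removed = Q·(S₀ − S) = 22.8 m³/d × (206 − 5.38) g/m³ = 4.57×10^3 g/d = 4.574 kg/d.
Net biomass production P_X = Y_obs × Q·(S₀ − S) = 0.2272 × 4.574 = 1.039 kg VSS/d.

P_X ≈ 1.04 kg VSS/d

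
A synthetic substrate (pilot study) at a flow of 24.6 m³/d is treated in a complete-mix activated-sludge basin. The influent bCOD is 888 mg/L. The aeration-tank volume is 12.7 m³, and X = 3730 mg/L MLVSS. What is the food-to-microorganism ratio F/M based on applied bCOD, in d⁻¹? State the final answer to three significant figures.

F/M ≈ 0.461 d⁻¹

Food-to-microorganism ratio F/M = Q S₀ / (V X) = 24.6 × 888 / (12.70 × 3730) = 0.4611 d⁻¹.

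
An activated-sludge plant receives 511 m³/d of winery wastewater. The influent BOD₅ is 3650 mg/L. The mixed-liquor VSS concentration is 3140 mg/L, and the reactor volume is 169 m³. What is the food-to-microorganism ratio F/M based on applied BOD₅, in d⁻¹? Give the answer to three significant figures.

F/M ≈ 3.51 d⁻¹

F/M = Q·S₀ / (V·X) = 511 × 3650 / (169.0 × 3140) = 3.515 g BOD₅·(g VSS·d)⁻¹.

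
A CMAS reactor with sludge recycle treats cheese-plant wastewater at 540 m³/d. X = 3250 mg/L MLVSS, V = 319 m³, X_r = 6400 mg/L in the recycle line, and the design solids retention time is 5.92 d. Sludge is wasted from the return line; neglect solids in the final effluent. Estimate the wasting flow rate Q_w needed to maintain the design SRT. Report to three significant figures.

Q_w ≈ 27.4 m³/d

Wasting from the return line (neglecting effluent solids): Q_w = V·X / (θ_c·X_r) = 319.0 × 3250 / (5.92 × 6400) = 27.36 m³/d.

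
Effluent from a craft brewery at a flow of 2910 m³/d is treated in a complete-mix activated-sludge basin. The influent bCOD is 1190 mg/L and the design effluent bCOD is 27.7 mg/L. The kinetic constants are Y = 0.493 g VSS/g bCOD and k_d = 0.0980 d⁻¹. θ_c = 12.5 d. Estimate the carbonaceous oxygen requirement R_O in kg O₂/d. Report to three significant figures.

Observed yield with endogenous decay: Y_obs = Y / (1 + k_d·θ_c) = 0.493 / (1 + 0.0980 × 12.5) = 0.493 / 2.225 = 0.2216 g VSS/g bCOD.
Substrate removed = Q·(S₀ − S) = 2910 m³/d × (1190 − 27.7) g/m³ = 3.38×10^6 g/d = 3382 kg/d.
Net sludge production P_X = 0.2216 × 3382 = 749.4 kg VSS/d.
R_O = Q·ΔS − 1.42 P_X = 3382 − 1064 = 2318 kg O₂/d.

R_O ≈ 2320 kg O₂/d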